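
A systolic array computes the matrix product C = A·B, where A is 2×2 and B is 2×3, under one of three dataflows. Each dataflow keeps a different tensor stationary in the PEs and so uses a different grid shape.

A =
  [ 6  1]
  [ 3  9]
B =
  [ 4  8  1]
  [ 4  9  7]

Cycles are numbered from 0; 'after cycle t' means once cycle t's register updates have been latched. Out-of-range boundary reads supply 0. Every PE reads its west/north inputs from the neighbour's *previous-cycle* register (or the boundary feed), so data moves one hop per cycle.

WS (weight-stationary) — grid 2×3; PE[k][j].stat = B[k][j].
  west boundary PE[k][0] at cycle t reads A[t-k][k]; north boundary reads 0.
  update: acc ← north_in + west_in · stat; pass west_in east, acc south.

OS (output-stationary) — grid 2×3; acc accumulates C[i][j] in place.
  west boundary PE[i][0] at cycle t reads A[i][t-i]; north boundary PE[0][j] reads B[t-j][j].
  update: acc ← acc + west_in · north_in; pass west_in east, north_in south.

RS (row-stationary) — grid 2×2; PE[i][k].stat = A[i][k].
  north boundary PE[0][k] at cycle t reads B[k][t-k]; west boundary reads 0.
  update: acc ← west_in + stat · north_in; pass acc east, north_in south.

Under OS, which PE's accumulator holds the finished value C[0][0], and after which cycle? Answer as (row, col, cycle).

OS — PE[0][0] is where C[0][0] collects:
  cycle 0: PE[0][0] → acc 24, east 6, south 4
  cycle 1: PE[0][0] → acc 28, east 1, south 4

(row, col, cycle) = (0, 0, 1)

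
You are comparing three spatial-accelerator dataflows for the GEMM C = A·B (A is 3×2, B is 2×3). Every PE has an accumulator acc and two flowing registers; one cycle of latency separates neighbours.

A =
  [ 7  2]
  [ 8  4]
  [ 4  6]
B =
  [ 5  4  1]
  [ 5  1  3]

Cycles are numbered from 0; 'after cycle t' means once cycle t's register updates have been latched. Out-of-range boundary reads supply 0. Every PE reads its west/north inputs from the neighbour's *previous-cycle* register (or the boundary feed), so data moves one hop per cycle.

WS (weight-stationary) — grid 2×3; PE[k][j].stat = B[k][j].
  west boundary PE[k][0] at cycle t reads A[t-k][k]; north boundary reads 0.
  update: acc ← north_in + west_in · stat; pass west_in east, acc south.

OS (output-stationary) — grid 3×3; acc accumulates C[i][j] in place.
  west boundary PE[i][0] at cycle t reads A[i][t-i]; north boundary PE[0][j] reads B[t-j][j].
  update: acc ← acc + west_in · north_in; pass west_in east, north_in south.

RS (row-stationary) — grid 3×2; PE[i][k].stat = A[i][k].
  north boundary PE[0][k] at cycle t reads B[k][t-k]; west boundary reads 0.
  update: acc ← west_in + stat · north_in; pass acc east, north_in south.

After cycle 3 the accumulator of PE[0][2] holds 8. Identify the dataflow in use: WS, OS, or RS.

dataflow = WS

Under WS (2×3), PE[0][2]:
  cycle 0: PE[0][2] → acc 0, east 0, south 0
  cycle 1: PE[0][2] → acc 0, east 0, south 0
  cycle 2: PE[0][2] → acc 7, east 7, south 7
  cycle 3: PE[0][2] → acc 8, east 8, south 8
Under OS (3×3), PE[0][2]:
  cycle 0: PE[0][2] → acc 0, east 0, south 0
  cycle 1: PE[0][2] → acc 0, east 0, south 0
  cycle 2: PE[0][2] → acc 7, east 7, south 1
  cycle 3: PE[0][2] → acc 13, east 2, south 3
RS: PE[0][2] is outside its 3×2 grid.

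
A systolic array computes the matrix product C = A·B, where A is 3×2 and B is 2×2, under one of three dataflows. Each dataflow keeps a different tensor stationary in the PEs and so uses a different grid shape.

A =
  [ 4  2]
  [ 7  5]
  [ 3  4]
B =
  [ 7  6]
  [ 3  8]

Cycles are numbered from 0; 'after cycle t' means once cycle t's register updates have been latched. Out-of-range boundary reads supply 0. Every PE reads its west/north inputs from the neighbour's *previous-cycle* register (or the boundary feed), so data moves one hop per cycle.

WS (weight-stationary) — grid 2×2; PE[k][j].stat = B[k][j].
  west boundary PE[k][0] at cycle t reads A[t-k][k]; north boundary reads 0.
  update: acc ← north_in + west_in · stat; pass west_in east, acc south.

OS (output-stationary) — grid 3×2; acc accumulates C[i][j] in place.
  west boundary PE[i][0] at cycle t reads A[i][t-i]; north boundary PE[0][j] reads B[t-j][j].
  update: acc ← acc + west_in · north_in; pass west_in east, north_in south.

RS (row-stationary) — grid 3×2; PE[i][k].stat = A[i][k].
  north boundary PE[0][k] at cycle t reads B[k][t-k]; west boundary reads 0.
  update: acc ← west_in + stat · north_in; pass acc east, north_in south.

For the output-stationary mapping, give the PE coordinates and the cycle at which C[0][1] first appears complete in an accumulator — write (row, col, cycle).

(row, col, cycle) = (0, 1, 2)

OS — PE[0][1] is where C[0][1] collects:
  after 0 — PE[0][1] acc=0, pass-E 0, pass-S 0
  after 1 — PE[0][1] acc=24, pass-E 4, pass-S 6
  after 2 — PE[0][1] acc=40, pass-E 2, pass-S 8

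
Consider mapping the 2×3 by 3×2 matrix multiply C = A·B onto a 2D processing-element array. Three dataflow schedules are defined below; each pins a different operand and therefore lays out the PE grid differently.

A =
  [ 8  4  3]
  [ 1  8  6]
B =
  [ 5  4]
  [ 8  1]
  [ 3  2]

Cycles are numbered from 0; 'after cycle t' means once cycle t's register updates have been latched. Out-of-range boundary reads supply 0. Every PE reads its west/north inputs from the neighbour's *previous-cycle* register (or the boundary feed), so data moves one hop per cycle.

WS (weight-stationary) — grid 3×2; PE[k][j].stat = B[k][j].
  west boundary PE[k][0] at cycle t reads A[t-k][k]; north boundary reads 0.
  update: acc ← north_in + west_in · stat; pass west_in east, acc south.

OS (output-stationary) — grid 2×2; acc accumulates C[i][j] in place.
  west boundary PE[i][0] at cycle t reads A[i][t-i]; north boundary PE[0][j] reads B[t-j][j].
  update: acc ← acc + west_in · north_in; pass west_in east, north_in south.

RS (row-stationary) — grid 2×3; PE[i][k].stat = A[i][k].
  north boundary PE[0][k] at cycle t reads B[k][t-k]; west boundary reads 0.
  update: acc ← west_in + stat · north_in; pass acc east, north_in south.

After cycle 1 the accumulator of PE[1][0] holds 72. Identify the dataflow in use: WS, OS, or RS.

dataflow = WS

Under WS (3×2), PE[1][0]:
  step 0 · PE1,0: acc=0; fwd→0 fwd↓0
  step 1 · PE1,0: acc=72; fwd→4 fwd↓72
Under OS (2×2), PE[1][0]:
  step 0 · PE1,0: acc=0; fwd→0 fwd↓0
  step 1 · PE1,0: acc=5; fwd→1 fwd↓5
Under RS (2×3), PE[1][0]:
  step 0 · PE1,0: acc=0; fwd→0 fwd↓0
  step 1 · PE1,0: acc=5; fwd→5 fwd↓5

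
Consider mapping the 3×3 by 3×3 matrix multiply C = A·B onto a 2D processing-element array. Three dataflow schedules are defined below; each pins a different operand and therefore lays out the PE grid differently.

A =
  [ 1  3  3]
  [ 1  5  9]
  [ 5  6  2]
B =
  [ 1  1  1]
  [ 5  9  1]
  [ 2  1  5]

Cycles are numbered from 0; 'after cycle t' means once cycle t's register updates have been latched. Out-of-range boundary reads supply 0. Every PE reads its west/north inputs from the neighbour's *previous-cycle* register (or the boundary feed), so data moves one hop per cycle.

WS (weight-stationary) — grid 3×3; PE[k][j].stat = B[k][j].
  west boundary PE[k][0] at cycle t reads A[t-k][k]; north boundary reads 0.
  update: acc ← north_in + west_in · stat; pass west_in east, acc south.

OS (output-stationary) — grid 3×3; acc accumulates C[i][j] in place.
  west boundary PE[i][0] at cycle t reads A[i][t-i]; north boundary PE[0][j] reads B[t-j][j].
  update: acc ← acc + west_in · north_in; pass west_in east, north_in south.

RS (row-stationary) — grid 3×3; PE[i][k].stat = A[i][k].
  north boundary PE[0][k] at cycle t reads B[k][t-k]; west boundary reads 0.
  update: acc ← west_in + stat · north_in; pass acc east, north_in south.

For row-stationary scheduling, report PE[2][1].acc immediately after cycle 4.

RS 3×3: PE[2][1] cycle-by-cycle (with neighbour feeds):
  after 0 — PE[1][1] acc=0, pass-E 0, pass-S 0
  after 0 — PE[2][0] acc=0, pass-E 0, pass-S 0
  after 0 — PE[2][1] acc=0, pass-E 0, pass-S 0
  after 1 — PE[1][1] acc=0, pass-E 0, pass-S 0
  after 1 — PE[2][0] acc=0, pass-E 0, pass-S 0
  after 1 — PE[2][1] acc=0, pass-E 0, pass-S 0
  after 2 — PE[1][1] acc=26, pass-E 26, pass-S 5
  after 2 — PE[2][0] acc=5, pass-E 5, pass-S 1
  after 2 — PE[2][1] acc=0, pass-E 0, pass-S 0
  after 3 — PE[1][1] acc=46, pass-E 46, pass-S 9
  after 3 — PE[2][0] acc=5, pass-E 5, pass-S 1
  after 3 — PE[2][1] acc=35, pass-E 35, pass-S 5
  after 4 — PE[1][1] acc=6, pass-E 6, pass-S 1
  after 4 — PE[2][0] acc=5, pass-E 5, pass-S 1
  after 4 — PE[2][1] acc=59, pass-E 59, pass-S 9

PE[2][1].acc = 59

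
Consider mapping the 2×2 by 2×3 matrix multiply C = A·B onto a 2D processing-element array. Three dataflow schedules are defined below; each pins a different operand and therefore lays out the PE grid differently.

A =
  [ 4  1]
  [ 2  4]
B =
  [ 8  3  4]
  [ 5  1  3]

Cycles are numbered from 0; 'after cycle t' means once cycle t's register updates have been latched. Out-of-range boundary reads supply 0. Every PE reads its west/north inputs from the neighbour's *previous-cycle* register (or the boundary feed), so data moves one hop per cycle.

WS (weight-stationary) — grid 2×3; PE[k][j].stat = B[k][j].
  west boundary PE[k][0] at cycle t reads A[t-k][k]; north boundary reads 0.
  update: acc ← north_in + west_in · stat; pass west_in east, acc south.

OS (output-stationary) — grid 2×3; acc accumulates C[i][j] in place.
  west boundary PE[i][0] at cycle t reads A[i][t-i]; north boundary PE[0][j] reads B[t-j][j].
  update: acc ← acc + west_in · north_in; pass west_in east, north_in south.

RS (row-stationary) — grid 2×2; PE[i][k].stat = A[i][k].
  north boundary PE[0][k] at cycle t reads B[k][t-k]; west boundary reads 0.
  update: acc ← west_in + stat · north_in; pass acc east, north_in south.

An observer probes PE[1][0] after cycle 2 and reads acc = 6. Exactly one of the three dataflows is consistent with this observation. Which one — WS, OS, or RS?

dataflow = RS

— WS: 2×3; PE[1][0] trace:
  cycle 0: PE[1][0] → acc 0, east 0, south 0
  cycle 1: PE[1][0] → acc 37, east 1, south 37
  cycle 2: PE[1][0] → acc 36, east 4, south 36
— OS: 2×3; PE[1][0] trace:
  cycle 0: PE[1][0] → acc 0, east 0, south 0
  cycle 1: PE[1][0] → acc 16, east 2, south 8
  cycle 2: PE[1][0] → acc 36, east 4, south 5
— RS: 2×2; PE[1][0] trace:
  cycle 0: PE[1][0] → acc 0, east 0, south 0
  cycle 1: PE[1][0] → acc 16, east 16, south 8
  cycle 2: PE[1][0] → acc 6, east 6, south 3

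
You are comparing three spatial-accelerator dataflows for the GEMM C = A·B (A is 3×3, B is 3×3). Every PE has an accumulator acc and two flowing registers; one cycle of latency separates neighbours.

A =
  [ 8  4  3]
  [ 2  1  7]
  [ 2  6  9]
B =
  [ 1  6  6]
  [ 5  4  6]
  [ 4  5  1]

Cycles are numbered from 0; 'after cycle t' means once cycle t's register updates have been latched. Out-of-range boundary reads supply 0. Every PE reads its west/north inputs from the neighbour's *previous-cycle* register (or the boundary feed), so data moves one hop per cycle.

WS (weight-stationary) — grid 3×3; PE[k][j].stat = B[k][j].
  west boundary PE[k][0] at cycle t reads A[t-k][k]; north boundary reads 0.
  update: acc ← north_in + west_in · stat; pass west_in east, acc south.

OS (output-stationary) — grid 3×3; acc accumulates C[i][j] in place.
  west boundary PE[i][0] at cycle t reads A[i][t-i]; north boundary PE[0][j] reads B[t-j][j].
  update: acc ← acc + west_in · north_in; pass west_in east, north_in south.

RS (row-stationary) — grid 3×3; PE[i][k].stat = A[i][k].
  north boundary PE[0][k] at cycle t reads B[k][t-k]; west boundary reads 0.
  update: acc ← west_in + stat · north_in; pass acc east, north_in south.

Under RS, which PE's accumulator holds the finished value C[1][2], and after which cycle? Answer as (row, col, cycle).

(row, col, cycle) = (1, 2, 5)

RS — PE[1][2] is where C[1][2] collects:
  cycle 0: PE[1][2] → acc 0, east 0, south 0
  cycle 1: PE[1][2] → acc 0, east 0, south 0
  cycle 2: PE[1][2] → acc 0, east 0, south 0
  cycle 3: PE[1][2] → acc 35, east 35, south 4
  cycle 4: PE[1][2] → acc 51, east 51, south 5
  cycle 5: PE[1][2] → acc 25, east 25, south 1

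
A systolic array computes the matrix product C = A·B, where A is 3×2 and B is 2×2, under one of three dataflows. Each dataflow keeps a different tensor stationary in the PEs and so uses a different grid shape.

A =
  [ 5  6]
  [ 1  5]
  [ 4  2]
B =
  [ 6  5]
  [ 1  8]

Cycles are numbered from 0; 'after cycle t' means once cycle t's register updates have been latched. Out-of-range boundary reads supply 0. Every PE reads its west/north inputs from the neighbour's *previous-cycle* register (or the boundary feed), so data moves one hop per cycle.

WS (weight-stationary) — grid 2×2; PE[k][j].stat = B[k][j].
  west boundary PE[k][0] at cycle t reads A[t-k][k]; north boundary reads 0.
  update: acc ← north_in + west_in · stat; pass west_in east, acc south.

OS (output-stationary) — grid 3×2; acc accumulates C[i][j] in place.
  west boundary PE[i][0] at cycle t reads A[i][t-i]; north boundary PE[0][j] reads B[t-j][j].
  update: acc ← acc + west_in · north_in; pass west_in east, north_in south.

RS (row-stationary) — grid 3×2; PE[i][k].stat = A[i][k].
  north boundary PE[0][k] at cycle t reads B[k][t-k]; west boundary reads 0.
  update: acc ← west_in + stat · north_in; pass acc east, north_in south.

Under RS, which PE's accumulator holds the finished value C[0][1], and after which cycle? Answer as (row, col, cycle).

(row, col, cycle) = (0, 1, 2)

RS — PE[0][1] is where C[0][1] collects:
  0: (0,1).acc=0  regs=<0,0>
  1: (0,1).acc=36  regs=<36,1>
  2: (0,1).acc=73  regs=<73,8>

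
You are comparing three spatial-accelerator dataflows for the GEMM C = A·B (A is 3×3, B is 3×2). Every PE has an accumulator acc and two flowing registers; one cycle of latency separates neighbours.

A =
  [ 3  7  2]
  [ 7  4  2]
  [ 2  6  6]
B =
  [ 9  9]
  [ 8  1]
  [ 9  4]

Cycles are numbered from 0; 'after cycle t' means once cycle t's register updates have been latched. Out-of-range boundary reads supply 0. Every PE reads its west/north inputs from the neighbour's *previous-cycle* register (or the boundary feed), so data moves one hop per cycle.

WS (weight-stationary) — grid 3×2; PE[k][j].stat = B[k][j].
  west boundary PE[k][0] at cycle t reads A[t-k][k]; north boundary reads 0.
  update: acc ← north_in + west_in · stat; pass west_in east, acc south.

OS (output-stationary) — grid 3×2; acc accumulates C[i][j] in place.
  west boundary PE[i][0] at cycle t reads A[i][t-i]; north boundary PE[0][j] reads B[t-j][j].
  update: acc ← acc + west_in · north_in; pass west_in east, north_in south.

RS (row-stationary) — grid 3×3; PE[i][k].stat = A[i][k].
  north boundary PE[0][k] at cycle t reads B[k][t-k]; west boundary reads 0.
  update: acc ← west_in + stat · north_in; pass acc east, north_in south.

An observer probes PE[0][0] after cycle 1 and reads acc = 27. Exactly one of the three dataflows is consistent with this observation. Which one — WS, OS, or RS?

WS [3×2] PE[0][0] across cycles:
  c0 r0c0: 27 / 3 / 27
  c1 r0c0: 63 / 7 / 63
OS [3×2] PE[0][0] across cycles:
  c0 r0c0: 27 / 3 / 9
  c1 r0c0: 83 / 7 / 8
RS [3×3] PE[0][0] across cycles:
  c0 r0c0: 27 / 27 / 9
  c1 r0c0: 27 / 27 / 9

dataflow = RS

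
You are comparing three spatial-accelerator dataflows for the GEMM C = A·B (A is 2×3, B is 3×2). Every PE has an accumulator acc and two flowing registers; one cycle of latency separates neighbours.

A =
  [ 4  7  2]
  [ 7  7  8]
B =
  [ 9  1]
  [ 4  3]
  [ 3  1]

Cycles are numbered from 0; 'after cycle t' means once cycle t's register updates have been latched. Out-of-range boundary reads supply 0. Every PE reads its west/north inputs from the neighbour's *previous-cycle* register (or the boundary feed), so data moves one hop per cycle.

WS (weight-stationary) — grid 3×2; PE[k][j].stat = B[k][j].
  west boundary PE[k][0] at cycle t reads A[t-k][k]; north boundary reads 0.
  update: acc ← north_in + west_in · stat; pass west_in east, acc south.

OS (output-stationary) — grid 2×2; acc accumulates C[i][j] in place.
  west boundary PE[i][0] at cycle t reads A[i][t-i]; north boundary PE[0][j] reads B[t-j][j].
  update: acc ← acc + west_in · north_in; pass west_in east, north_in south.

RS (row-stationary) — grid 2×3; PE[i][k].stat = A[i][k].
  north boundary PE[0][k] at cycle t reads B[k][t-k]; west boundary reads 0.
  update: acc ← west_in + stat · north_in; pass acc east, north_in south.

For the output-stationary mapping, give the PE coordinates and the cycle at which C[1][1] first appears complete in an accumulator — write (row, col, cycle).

Under OS, C[1][1] lands at PE[1][1]:
  @0  [1,1]  acc 0  |  →0  ↓0
  @1  [1,1]  acc 0  |  →0  ↓0
  @2  [1,1]  acc 7  |  →7  ↓1
  @3  [1,1]  acc 28  |  →7  ↓3
  @4  [1,1]  acc 36  |  →8  ↓1

(row, col, cycle) = (1, 1, 4)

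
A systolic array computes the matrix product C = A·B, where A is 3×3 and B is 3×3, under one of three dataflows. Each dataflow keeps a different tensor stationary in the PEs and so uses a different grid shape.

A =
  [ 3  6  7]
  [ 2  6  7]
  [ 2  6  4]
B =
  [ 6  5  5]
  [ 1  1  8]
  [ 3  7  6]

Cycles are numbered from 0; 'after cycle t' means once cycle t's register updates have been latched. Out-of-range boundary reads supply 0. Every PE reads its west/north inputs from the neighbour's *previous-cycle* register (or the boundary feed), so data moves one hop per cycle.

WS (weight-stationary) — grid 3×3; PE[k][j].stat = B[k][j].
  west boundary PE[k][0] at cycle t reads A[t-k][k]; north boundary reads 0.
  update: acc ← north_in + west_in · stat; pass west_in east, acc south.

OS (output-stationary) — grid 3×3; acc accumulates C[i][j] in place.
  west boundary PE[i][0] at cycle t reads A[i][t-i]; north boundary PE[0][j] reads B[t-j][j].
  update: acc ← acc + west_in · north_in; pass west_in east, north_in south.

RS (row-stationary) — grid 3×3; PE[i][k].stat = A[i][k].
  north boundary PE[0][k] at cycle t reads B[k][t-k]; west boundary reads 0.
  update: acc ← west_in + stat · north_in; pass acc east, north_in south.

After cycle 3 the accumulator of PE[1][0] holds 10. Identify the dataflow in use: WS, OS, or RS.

dataflow = RS

WS [3×3] PE[1][0] across cycles:
  after 0 — PE[1][0] acc=0, pass-E 0, pass-S 0
  after 1 — PE[1][0] acc=24, pass-E 6, pass-S 24
  after 2 — PE[1][0] acc=18, pass-E 6, pass-S 18
  after 3 — PE[1][0] acc=18, pass-E 6, pass-S 18
OS [3×3] PE[1][0] across cycles:
  after 0 — PE[1][0] acc=0, pass-E 0, pass-S 0
  after 1 — PE[1][0] acc=12, pass-E 2, pass-S 6
  after 2 — PE[1][0] acc=18, pass-E 6, pass-S 1
  after 3 — PE[1][0] acc=39, pass-E 7, pass-S 3
RS [3×3] PE[1][0] across cycles:
  after 0 — PE[1][0] acc=0, pass-E 0, pass-S 0
  after 1 — PE[1][0] acc=12, pass-E 12, pass-S 6
  after 2 — PE[1][0] acc=10, pass-E 10, pass-S 5
  after 3 — PE[1][0] acc=10, pass-E 10, pass-S 5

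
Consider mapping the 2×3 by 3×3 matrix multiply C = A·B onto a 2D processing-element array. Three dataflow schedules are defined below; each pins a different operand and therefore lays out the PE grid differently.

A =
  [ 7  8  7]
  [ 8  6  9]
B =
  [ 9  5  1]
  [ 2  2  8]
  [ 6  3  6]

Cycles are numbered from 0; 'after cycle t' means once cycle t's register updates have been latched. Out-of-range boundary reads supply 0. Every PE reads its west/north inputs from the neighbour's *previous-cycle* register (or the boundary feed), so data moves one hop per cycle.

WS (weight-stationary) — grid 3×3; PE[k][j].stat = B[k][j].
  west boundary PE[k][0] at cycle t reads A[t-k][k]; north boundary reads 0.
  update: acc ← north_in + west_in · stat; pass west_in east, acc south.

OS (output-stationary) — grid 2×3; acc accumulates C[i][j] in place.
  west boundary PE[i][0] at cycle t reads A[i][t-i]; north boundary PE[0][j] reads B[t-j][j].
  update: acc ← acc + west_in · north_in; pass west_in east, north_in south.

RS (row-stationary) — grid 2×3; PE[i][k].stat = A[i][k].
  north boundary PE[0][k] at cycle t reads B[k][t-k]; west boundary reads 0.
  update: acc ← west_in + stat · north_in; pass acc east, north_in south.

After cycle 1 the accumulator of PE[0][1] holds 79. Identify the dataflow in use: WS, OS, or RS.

— WS: 3×3; PE[0][1] trace:
  step 0 · PE0,1: acc=0; fwd→0 fwd↓0
  step 1 · PE0,1: acc=35; fwd→7 fwd↓35
— OS: 2×3; PE[0][1] trace:
  step 0 · PE0,1: acc=0; fwd→0 fwd↓0
  step 1 · PE0,1: acc=35; fwd→7 fwd↓5
— RS: 2×3; PE[0][1] trace:
  step 0 · PE0,1: acc=0; fwd→0 fwd↓0
  step 1 · PE0,1: acc=79; fwd→79 fwd↓2

dataflow = RS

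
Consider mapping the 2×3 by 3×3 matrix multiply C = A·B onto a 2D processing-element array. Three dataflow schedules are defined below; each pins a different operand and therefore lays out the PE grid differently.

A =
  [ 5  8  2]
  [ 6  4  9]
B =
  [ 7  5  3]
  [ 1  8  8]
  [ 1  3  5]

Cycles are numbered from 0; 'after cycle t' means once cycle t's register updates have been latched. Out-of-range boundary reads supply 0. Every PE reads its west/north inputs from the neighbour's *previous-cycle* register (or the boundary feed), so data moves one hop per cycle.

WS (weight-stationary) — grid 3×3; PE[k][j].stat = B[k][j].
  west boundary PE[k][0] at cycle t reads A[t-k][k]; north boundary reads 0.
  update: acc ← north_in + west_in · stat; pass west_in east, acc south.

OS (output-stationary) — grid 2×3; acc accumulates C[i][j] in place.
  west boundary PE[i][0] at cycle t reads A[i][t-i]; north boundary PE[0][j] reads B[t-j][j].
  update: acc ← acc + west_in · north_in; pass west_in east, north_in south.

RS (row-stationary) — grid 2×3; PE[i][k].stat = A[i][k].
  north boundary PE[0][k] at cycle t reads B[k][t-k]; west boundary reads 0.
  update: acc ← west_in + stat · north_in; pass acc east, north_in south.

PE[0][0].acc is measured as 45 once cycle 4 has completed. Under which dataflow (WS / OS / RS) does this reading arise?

dataflow = OS

WS [3×3] PE[0][0] across cycles:
  after 0 — PE[0][0] acc=35, pass-E 5, pass-S 35
  after 1 — PE[0][0] acc=42, pass-E 6, pass-S 42
  after 2 — PE[0][0] acc=0, pass-E 0, pass-S 0
  after 3 — PE[0][0] acc=0, pass-E 0, pass-S 0
  after 4 — PE[0][0] acc=0, pass-E 0, pass-S 0
OS [2×3] PE[0][0] across cycles:
  after 0 — PE[0][0] acc=35, pass-E 5, pass-S 7
  after 1 — PE[0][0] acc=43, pass-E 8, pass-S 1
  after 2 — PE[0][0] acc=45, pass-E 2, pass-S 1
  after 3 — PE[0][0] acc=45, pass-E 0, pass-S 0
  after 4 — PE[0][0] acc=45, pass-E 0, pass-S 0
RS [2×3] PE[0][0] across cycles:
  after 0 — PE[0][0] acc=35, pass-E 35, pass-S 7
  after 1 — PE[0][0] acc=25, pass-E 25, pass-S 5
  after 2 — PE[0][0] acc=15, pass-E 15, pass-S 3
  after 3 — PE[0][0] acc=0, pass-E 0, pass-S 0
  after 4 — PE[0][0] acc=0, pass-E 0, pass-S 0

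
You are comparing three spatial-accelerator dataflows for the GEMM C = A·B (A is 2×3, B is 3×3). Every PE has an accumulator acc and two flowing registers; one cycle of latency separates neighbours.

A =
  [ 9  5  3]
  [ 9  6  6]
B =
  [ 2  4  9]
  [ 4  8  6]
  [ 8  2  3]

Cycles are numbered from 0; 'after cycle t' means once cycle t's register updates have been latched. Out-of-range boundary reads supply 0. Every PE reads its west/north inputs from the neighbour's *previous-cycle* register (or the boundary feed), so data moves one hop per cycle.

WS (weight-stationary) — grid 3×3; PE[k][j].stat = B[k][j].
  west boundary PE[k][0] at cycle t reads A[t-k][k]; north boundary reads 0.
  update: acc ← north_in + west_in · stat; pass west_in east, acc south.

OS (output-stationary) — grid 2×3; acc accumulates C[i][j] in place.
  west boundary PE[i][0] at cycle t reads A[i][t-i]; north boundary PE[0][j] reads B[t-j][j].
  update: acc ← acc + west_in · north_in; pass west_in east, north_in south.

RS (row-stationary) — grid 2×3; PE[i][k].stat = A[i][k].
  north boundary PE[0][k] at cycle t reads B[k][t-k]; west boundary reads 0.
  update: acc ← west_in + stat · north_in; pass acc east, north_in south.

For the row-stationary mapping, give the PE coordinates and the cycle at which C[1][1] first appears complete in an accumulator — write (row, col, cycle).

(row, col, cycle) = (1, 2, 4)

Under RS, C[1][1] lands at PE[1][2]:
  t=0 PE[1][2]: acc=0 h=0 v=0
  t=1 PE[1][2]: acc=0 h=0 v=0
  t=2 PE[1][2]: acc=0 h=0 v=0
  t=3 PE[1][2]: acc=90 h=90 v=8
  t=4 PE[1][2]: acc=96 h=96 v=2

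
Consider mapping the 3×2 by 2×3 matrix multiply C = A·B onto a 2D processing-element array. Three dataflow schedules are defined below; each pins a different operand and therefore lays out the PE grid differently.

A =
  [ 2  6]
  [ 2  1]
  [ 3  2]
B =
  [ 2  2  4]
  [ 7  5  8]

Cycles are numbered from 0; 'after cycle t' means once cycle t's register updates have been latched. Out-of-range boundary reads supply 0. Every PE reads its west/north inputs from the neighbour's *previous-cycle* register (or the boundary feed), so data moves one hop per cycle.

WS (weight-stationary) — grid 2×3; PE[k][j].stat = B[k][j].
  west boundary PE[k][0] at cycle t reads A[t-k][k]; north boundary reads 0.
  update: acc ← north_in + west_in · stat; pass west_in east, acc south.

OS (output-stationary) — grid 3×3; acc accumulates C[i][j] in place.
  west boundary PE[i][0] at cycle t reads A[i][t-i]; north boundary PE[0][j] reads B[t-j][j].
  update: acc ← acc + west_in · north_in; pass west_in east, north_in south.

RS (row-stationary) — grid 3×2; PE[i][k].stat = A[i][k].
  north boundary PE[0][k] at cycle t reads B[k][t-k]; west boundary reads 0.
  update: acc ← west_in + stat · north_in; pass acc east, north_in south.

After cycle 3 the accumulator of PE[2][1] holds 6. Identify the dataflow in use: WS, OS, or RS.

dataflow = OS

WS (2×3): PE[2][1] does not exist.
OS (3×3 grid), PE[2][1]:
  0: (2,1).acc=0  regs=<0,0>
  1: (2,1).acc=0  regs=<0,0>
  2: (2,1).acc=0  regs=<0,0>
  3: (2,1).acc=6  regs=<3,2>
RS (3×2 grid), PE[2][1]:
  0: (2,1).acc=0  regs=<0,0>
  1: (2,1).acc=0  regs=<0,0>
  2: (2,1).acc=0  regs=<0,0>
  3: (2,1).acc=20  regs=<20,7>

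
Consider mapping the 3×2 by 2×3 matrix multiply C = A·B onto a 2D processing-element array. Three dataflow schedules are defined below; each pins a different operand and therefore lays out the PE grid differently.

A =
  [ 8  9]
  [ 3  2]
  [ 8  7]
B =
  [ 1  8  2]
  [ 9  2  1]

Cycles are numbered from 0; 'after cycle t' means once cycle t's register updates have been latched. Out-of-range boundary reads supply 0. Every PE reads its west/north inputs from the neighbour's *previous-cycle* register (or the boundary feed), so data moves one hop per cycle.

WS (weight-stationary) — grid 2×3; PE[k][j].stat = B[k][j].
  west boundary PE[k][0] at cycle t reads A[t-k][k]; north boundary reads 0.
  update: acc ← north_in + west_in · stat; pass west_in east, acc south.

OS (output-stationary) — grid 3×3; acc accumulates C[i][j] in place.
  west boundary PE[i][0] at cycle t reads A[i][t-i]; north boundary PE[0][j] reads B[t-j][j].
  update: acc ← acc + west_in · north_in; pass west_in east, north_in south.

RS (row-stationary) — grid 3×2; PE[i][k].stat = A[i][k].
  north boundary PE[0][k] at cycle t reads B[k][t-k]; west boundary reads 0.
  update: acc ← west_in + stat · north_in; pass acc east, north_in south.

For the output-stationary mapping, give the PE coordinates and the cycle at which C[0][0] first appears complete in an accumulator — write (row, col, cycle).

(row, col, cycle) = (0, 0, 1)

Under OS, C[0][0] lands at PE[0][0]:
  after 0 — PE[0][0] acc=8, pass-E 8, pass-S 1
  after 1 — PE[0][0] acc=89, pass-E 9, pass-S 9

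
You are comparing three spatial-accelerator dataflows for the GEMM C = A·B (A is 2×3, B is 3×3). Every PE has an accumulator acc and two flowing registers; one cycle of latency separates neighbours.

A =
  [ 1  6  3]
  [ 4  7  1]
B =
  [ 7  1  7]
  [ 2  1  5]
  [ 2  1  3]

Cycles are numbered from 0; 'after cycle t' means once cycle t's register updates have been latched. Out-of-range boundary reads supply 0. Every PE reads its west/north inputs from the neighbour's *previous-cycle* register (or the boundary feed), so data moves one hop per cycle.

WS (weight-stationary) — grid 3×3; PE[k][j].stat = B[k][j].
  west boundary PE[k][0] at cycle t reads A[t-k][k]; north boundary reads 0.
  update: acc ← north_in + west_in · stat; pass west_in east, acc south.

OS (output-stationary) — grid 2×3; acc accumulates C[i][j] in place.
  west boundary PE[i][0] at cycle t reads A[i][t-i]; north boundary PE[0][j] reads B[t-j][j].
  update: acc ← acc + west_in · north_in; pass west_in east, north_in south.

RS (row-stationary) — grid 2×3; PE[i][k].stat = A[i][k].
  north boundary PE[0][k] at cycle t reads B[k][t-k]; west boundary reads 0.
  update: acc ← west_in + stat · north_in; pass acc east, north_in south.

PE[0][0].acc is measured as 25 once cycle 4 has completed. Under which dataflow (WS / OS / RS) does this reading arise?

— WS: 3×3; PE[0][0] trace:
  c0 r0c0: 7 / 1 / 7
  c1 r0c0: 28 / 4 / 28
  c2 r0c0: 0 / 0 / 0
  c3 r0c0: 0 / 0 / 0
  c4 r0c0: 0 / 0 / 0
— OS: 2×3; PE[0][0] trace:
  c0 r0c0: 7 / 1 / 7
  c1 r0c0: 19 / 6 / 2
  c2 r0c0: 25 / 3 / 2
  c3 r0c0: 25 / 0 / 0
  c4 r0c0: 25 / 0 / 0
— RS: 2×3; PE[0][0] trace:
  c0 r0c0: 7 / 7 / 7
  c1 r0c0: 1 / 1 / 1
  c2 r0c0: 7 / 7 / 7
  c3 r0c0: 0 / 0 / 0
  c4 r0c0: 0 / 0 / 0

dataflow = OS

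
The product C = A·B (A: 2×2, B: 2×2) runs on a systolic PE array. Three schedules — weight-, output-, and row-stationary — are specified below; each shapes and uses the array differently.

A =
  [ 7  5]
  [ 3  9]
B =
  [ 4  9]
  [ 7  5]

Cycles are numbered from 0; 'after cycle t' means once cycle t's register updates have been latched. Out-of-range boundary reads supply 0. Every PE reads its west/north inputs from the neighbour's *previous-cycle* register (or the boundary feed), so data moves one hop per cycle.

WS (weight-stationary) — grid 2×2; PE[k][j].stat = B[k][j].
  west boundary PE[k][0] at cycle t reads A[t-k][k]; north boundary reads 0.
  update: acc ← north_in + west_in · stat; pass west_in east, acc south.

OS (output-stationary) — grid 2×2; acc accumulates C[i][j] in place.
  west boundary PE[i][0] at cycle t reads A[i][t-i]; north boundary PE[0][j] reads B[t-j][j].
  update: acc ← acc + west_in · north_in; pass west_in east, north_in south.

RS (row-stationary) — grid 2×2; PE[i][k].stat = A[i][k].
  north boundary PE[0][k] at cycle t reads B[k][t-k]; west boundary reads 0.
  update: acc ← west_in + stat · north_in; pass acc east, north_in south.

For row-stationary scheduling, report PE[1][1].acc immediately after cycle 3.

PE[1][1].acc = 72

RS on a 2×2 grid — tracing PE[1][1] and its feeders:
  after 0 — PE[0][1] acc=0, pass-E 0, pass-S 0
  after 0 — PE[1][0] acc=0, pass-E 0, pass-S 0
  after 0 — PE[1][1] acc=0, pass-E 0, pass-S 0
  after 1 — PE[0][1] acc=63, pass-E 63, pass-S 7
  after 1 — PE[1][0] acc=12, pass-E 12, pass-S 4
  after 1 — PE[1][1] acc=0, pass-E 0, pass-S 0
  after 2 — PE[0][1] acc=88, pass-E 88, pass-S 5
  after 2 — PE[1][0] acc=27, pass-E 27, pass-S 9
  after 2 — PE[1][1] acc=75, pass-E 75, pass-S 7
  after 3 — PE[0][1] acc=0, pass-E 0, pass-S 0
  after 3 — PE[1][0] acc=0, pass-E 0, pass-S 0
  after 3 — PE[1][1] acc=72, pass-E 72, pass-S 5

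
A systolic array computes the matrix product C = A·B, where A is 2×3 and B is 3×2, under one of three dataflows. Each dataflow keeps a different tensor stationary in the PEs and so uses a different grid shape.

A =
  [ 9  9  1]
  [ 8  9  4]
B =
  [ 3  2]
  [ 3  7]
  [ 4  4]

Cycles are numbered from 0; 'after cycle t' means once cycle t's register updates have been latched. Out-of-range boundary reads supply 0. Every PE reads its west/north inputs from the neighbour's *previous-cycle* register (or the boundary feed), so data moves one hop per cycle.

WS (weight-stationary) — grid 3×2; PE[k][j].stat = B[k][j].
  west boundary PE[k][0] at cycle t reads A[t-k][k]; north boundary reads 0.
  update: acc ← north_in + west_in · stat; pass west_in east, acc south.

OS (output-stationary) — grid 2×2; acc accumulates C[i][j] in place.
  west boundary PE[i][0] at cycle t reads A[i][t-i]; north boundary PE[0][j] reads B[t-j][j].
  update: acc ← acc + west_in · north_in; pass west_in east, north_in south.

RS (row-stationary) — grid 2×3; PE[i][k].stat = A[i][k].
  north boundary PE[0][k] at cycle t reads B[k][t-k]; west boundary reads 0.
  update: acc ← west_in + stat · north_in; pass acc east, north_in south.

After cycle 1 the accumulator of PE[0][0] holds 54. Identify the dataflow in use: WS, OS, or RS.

WS (3×2 grid), PE[0][0]:
  c0 r0c0: 27 / 9 / 27
  c1 r0c0: 24 / 8 / 24
OS (2×2 grid), PE[0][0]:
  c0 r0c0: 27 / 9 / 3
  c1 r0c0: 54 / 9 / 3
RS (2×3 grid), PE[0][0]:
  c0 r0c0: 27 / 27 / 3
  c1 r0c0: 18 / 18 / 2

dataflow = OS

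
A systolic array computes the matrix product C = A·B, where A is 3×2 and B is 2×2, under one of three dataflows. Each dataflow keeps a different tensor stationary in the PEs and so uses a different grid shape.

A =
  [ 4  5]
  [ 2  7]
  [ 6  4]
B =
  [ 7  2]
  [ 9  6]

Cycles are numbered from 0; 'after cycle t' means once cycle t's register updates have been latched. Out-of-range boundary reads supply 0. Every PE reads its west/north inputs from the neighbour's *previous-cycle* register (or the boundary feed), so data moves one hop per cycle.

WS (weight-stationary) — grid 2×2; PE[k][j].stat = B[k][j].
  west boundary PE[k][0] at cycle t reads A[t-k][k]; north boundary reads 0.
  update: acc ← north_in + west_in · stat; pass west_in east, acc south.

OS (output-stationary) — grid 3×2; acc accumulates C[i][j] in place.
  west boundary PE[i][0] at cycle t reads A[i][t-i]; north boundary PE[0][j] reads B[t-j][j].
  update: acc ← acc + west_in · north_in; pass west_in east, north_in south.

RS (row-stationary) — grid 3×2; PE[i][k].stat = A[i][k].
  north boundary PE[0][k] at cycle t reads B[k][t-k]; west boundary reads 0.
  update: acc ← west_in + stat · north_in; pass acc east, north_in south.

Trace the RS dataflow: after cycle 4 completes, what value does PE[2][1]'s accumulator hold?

RS 3×2: PE[2][1] cycle-by-cycle (with neighbour feeds):
  cycle 0: PE[1][1] → acc 0, east 0, south 0
  cycle 0: PE[2][0] → acc 0, east 0, south 0
  cycle 0: PE[2][1] → acc 0, east 0, south 0
  cycle 1: PE[1][1] → acc 0, east 0, south 0
  cycle 1: PE[2][0] → acc 0, east 0, south 0
  cycle 1: PE[2][1] → acc 0, east 0, south 0
  cycle 2: PE[1][1] → acc 77, east 77, south 9
  cycle 2: PE[2][0] → acc 42, east 42, south 7
  cycle 2: PE[2][1] → acc 0, east 0, south 0
  cycle 3: PE[1][1] → acc 46, east 46, south 6
  cycle 3: PE[2][0] → acc 12, east 12, south 2
  cycle 3: PE[2][1] → acc 78, east 78, south 9
  cycle 4: PE[1][1] → acc 0, east 0, south 0
  cycle 4: PE[2][0] → acc 0, east 0, south 0
  cycle 4: PE[2][1] → acc 36, east 36, south 6

PE[2][1].acc = 36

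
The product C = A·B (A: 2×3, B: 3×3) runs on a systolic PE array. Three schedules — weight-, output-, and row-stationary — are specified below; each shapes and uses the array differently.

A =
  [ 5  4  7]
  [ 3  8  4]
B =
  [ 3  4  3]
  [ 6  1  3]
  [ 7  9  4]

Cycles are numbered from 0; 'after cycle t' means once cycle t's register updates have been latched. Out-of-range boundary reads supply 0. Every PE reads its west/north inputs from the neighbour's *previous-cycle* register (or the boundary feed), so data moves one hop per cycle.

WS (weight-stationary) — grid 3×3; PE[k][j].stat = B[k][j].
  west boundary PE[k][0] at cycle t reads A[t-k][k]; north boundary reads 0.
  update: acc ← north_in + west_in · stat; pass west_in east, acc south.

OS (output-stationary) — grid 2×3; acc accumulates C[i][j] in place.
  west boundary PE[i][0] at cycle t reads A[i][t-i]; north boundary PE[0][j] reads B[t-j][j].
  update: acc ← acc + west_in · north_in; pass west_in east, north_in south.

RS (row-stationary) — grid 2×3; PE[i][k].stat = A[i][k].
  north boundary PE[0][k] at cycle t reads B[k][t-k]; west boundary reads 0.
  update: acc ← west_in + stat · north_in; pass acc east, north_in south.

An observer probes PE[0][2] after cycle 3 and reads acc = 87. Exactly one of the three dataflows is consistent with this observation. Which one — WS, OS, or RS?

— WS: 3×3; PE[0][2] trace:
  cycle 0: PE[0][2] → acc 0, east 0, south 0
  cycle 1: PE[0][2] → acc 0, east 0, south 0
  cycle 2: PE[0][2] → acc 15, east 5, south 15
  cycle 3: PE[0][2] → acc 9, east 3, south 9
— OS: 2×3; PE[0][2] trace:
  cycle 0: PE[0][2] → acc 0, east 0, south 0
  cycle 1: PE[0][2] → acc 0, east 0, south 0
  cycle 2: PE[0][2] → acc 15, east 5, south 3
  cycle 3: PE[0][2] → acc 27, east 4, south 3
— RS: 2×3; PE[0][2] trace:
  cycle 0: PE[0][2] → acc 0, east 0, south 0
  cycle 1: PE[0][2] → acc 0, east 0, south 0
  cycle 2: PE[0][2] → acc 88, east 88, south 7
  cycle 3: PE[0][2] → acc 87, east 87, south 9

dataflow = RS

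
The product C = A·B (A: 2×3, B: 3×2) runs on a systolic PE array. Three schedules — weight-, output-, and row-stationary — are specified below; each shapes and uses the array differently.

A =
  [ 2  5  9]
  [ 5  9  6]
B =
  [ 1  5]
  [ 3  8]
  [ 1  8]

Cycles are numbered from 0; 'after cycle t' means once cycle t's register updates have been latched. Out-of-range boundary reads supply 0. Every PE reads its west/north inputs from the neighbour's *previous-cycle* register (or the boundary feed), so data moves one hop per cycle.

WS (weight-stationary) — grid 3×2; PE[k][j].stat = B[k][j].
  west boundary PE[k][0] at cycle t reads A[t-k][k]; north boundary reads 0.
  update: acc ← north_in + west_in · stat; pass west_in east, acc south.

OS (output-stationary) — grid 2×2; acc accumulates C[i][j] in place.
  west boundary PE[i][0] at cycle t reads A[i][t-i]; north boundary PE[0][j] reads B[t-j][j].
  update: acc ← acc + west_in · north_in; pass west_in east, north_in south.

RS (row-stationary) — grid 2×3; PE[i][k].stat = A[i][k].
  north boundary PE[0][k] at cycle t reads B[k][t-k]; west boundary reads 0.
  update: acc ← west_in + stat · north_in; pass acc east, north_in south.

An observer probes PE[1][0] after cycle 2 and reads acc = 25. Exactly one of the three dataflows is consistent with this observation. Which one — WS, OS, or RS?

dataflow = RS

Under WS (3×2), PE[1][0]:
  c0 r1c0: 0 / 0 / 0
  c1 r1c0: 17 / 5 / 17
  c2 r1c0: 32 / 9 / 32
Under OS (2×2), PE[1][0]:
  c0 r1c0: 0 / 0 / 0
  c1 r1c0: 5 / 5 / 1
  c2 r1c0: 32 / 9 / 3
Under RS (2×3), PE[1][0]:
  c0 r1c0: 0 / 0 / 0
  c1 r1c0: 5 / 5 / 1
  c2 r1c0: 25 / 25 / 5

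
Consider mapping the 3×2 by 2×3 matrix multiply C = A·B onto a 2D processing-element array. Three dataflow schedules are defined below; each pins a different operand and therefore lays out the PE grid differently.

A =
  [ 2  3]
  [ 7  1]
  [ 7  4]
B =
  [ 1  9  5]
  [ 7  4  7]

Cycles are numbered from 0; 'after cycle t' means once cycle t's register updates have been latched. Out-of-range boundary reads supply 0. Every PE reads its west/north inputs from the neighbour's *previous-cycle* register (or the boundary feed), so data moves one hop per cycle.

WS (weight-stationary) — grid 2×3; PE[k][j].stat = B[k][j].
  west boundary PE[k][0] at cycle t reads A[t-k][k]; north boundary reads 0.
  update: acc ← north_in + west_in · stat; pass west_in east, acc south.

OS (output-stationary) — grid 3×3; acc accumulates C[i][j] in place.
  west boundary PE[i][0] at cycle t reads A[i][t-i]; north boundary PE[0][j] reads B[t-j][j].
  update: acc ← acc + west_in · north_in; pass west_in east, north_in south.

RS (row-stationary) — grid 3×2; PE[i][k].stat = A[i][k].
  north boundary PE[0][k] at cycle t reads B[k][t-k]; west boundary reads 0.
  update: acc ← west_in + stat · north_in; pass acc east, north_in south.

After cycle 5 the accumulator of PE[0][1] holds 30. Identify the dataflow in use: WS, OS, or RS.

dataflow = OS

WS (2×3 grid), PE[0][1]:
  @0  [0,1]  acc 0  |  →0  ↓0
  @1  [0,1]  acc 18  |  →2  ↓18
  @2  [0,1]  acc 63  |  →7  ↓63
  @3  [0,1]  acc 63  |  →7  ↓63
  @4  [0,1]  acc 0  |  →0  ↓0
  @5  [0,1]  acc 0  |  →0  ↓0
OS (3×3 grid), PE[0][1]:
  @0  [0,1]  acc 0  |  →0  ↓0
  @1  [0,1]  acc 18  |  →2  ↓9
  @2  [0,1]  acc 30  |  →3  ↓4
  @3  [0,1]  acc 30  |  →0  ↓0
  @4  [0,1]  acc 30  |  →0  ↓0
  @5  [0,1]  acc 30  |  →0  ↓0
RS (3×2 grid), PE[0][1]:
  @0  [0,1]  acc 0  |  →0  ↓0
  @1  [0,1]  acc 23  |  →23  ↓7
  @2  [0,1]  acc 30  |  →30  ↓4
  @3  [0,1]  acc 31  |  →31  ↓7
  @4  [0,1]  acc 0  |  →0  ↓0
  @5  [0,1]  acc 0  |  →0  ↓0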